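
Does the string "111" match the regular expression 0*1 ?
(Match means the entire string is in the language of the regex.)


|string| = 3; first = '1'; last = '1'

No, "111" does not match 0*1


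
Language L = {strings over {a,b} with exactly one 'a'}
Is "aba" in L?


count('a') = 2

No, "aba" is not in L


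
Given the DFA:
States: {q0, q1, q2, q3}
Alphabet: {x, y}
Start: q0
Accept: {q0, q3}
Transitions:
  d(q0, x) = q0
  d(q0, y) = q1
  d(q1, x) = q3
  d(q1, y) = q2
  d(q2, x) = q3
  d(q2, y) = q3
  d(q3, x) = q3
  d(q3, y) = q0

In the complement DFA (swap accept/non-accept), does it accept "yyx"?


Trace: q0 -> q1 -> q2 -> q3
Final: q3
Original accept: {q0, q3}
Complement: q3 is in original accept

No, complement rejects (original accepts)


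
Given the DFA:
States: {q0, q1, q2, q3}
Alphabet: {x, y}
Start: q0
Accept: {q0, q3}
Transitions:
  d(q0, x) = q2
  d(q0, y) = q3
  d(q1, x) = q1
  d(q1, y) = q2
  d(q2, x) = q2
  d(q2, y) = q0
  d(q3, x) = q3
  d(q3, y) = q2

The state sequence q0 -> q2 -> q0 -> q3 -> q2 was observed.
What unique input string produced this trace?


Trace back each transition to find the symbol:
  q0 --[x]--> q2
  q2 --[y]--> q0
  q0 --[y]--> q3
  q3 --[y]--> q2

"xyyy"


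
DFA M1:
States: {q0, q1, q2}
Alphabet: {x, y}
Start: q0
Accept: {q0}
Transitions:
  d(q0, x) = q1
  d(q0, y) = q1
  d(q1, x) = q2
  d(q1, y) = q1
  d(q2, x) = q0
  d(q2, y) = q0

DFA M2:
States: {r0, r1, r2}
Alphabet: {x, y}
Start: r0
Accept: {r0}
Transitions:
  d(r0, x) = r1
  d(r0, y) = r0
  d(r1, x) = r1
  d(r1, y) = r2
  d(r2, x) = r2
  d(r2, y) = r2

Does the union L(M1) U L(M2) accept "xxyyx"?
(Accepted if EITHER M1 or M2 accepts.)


M1: final=q2 accepted=False
M2: final=r2 accepted=False

No, union rejects (neither accepts)


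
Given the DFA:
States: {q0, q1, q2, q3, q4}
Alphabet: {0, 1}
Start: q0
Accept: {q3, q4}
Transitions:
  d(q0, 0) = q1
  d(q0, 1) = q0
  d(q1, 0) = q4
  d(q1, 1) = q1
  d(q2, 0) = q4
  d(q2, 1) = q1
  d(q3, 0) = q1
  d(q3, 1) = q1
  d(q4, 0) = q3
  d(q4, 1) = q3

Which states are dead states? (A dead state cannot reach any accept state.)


Forward reachability from each state:
  q0 -> reaches accept state q3 (live)
  q1 -> reaches accept state q3 (live)
  q2 -> reaches accept state q3 (live)
  q3 -> reaches accept state q3 (live)
  q4 -> reaches accept state q3 (live)

None (all states can reach an accept state)


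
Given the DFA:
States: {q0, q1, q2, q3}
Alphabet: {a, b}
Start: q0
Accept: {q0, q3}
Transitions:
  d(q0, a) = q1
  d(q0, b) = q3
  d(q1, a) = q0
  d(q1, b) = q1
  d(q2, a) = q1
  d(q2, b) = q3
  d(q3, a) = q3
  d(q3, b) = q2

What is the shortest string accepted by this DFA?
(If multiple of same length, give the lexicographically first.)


BFS by string length (lex-first path to each state shown):
  len 0: q0<-""
Found accept state at length 0.

"" (empty string)


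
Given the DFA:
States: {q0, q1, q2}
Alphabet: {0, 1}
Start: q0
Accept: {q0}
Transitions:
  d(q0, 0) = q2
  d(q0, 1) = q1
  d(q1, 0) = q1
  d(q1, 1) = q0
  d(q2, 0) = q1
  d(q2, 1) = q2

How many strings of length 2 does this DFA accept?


Enumerating all length-2 strings:
  "00" -> q1 [reject]
  "01" -> q2 [reject]
  "10" -> q1 [reject]
  "11" -> q0 [accept]

1 out of 4


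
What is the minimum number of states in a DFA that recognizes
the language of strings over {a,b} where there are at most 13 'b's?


States: count = 0, 1, ..., 13 (all accepting; 14 states), plus a dead state for count > 13.
Total: 14 + 1 = 15.

15


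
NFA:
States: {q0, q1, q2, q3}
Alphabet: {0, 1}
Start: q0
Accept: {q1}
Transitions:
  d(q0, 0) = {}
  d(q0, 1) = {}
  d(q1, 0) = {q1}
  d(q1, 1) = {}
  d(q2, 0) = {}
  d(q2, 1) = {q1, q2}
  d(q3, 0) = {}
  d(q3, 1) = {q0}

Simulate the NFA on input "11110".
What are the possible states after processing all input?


Start: {q0}
  --1--> {}
  --1--> {}
  --1--> {}
  --1--> {}
  --0--> {}

{} (empty set, no valid transitions)


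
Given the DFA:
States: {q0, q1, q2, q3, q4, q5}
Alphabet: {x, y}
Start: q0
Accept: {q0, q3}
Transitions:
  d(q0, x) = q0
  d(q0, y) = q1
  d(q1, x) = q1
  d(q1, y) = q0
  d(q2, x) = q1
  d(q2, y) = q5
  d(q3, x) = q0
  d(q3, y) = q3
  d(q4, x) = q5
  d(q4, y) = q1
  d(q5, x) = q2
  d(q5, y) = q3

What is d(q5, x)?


Looking up transition d(q5, x)

q2


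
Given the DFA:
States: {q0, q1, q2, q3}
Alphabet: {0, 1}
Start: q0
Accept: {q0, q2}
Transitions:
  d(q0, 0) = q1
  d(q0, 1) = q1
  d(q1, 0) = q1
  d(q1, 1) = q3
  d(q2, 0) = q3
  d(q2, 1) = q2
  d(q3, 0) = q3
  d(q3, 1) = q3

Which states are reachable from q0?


BFS from q0:
  layer 0: {q0}
  layer 1: {q1}
  layer 2: {q3}

{q0, q1, q3}


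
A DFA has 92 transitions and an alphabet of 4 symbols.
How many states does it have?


Each state has exactly one transition per symbol.
states = transitions / |alphabet| = 92 / 4 = 23

23


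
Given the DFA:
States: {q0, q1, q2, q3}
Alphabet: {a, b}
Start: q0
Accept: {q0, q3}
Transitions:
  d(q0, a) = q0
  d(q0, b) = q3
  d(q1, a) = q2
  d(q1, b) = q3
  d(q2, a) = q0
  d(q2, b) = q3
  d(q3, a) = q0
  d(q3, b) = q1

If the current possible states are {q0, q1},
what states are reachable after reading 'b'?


Apply transition on 'b' from each current state:
  d(q0, b) = q3
  d(q1, b) = q3

{q3}


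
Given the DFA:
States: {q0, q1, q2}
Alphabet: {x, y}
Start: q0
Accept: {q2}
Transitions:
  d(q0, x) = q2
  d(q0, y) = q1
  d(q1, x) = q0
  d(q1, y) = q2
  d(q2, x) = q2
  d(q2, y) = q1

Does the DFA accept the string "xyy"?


Trace: q0 -> q2 -> q1 -> q2
Final state: q2
Accept states: {q2}

Yes, accepted (final state q2 is an accept state)


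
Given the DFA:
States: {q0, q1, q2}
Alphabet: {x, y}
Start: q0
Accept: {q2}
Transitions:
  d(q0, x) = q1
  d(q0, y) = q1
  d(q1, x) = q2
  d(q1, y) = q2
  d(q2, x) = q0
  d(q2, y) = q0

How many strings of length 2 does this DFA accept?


Enumerating all length-2 strings:
  "xx" -> q2 [accept]
  "xy" -> q2 [accept]
  "yx" -> q2 [accept]
  "yy" -> q2 [accept]

4 out of 4


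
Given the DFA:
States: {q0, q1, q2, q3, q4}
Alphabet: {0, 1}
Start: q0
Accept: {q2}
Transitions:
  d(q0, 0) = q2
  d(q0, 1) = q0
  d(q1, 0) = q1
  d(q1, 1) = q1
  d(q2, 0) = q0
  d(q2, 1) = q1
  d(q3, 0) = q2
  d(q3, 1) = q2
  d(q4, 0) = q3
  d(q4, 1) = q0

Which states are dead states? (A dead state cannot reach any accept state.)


Forward reachability from each state:
  q0 -> reaches accept state q2 (live)
  q1 -> reaches {q1}, no accept state (dead)
  q2 -> reaches accept state q2 (live)
  q3 -> reaches accept state q2 (live)
  q4 -> reaches accept state q2 (live)

{q1}


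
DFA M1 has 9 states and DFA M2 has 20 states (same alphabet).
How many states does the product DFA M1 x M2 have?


Product construction pairs every M1 state with every M2 state.
9 * 20 = 180

180


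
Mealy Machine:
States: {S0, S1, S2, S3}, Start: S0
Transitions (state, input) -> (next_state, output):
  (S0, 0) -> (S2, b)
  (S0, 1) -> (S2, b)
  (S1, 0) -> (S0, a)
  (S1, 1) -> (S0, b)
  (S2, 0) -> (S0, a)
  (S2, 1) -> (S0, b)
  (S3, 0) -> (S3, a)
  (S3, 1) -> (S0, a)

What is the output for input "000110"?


Step-by-step:
  (S0, 0) -> (S2, b)
  (S2, 0) -> (S0, a)
  (S0, 0) -> (S2, b)
  (S2, 1) -> (S0, b)
  (S0, 1) -> (S2, b)
  (S2, 0) -> (S0, a)

"babbba"


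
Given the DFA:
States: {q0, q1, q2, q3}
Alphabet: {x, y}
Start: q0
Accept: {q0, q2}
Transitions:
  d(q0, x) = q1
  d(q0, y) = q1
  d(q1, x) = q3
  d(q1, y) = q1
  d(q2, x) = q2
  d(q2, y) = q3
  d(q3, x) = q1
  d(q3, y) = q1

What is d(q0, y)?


Looking up transition d(q0, y)

q1


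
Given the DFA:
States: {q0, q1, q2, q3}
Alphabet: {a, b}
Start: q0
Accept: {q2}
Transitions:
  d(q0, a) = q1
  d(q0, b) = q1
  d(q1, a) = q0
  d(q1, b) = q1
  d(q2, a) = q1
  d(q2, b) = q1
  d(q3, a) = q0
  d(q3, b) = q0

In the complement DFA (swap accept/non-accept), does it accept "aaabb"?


Trace: q0 -> q1 -> q0 -> q1 -> q1 -> q1
Final: q1
Original accept: {q2}
Complement: q1 is not in original accept

Yes, complement accepts (original rejects)


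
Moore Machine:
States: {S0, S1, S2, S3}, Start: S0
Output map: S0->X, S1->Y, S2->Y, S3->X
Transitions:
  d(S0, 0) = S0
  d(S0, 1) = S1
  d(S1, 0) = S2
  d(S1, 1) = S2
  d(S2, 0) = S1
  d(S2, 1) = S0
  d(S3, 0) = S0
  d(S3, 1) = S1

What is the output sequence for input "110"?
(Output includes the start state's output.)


Start: S0 (output X)
  --1--> S1 (output Y)
  --1--> S2 (output Y)
  --0--> S1 (output Y)

"XYYY"


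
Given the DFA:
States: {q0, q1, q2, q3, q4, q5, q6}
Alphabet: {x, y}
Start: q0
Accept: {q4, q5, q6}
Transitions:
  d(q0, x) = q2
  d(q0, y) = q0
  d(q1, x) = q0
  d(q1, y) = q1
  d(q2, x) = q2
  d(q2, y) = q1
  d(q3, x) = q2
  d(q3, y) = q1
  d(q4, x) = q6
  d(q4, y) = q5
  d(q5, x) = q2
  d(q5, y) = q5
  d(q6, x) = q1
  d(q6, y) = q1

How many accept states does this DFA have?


Accept states listed: {q4, q5, q6}
Counting: q4(1) q5(2) q6(3)

3


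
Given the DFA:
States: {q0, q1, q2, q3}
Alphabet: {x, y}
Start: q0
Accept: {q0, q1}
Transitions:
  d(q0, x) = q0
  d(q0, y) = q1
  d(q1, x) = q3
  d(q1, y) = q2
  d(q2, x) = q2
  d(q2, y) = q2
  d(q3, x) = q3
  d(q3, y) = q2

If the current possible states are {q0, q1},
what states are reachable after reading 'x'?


Apply transition on 'x' from each current state:
  d(q0, x) = q0
  d(q1, x) = q3

{q0, q3}


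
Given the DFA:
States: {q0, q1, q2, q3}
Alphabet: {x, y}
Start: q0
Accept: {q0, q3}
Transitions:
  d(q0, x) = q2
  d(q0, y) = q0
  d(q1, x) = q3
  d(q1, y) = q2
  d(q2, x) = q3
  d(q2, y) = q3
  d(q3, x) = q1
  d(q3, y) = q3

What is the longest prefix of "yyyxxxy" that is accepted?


Run the DFA, marking each prefix where the state is accepting:
  "" -> q0 [accept]
  "y" -> q0 [accept]
  "yy" -> q0 [accept]
  "yyy" -> q0 [accept]
  "yyyx" -> q2 [reject]
  "yyyxx" -> q3 [accept]
  "yyyxxx" -> q1 [reject]
  "yyyxxxy" -> q2 [reject]

"yyyxx"


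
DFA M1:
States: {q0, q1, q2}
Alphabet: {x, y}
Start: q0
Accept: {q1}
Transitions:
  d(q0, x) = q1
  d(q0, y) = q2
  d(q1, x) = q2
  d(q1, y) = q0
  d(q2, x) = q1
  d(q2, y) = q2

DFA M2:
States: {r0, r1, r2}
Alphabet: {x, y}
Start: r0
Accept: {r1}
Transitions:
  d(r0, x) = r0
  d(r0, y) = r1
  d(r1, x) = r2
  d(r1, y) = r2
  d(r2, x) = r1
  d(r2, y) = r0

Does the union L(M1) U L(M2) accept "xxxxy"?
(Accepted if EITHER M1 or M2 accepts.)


M1: final=q2 accepted=False
M2: final=r1 accepted=True

Yes, union accepts


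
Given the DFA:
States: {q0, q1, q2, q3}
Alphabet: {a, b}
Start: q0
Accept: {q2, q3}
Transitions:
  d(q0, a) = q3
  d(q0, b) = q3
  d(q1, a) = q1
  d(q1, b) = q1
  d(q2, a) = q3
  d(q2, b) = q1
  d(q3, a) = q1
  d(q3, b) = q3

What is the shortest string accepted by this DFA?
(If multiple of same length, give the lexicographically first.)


BFS by string length (lex-first path to each state shown):
  len 0: q0<-""
  len 1: q3<-"a"
Found accept state at length 1.

"a"


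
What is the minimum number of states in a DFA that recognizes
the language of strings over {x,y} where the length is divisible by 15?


States track (length) mod 15.
Need 15 states: one per remainder 0..14; accept = remainder 0.

15


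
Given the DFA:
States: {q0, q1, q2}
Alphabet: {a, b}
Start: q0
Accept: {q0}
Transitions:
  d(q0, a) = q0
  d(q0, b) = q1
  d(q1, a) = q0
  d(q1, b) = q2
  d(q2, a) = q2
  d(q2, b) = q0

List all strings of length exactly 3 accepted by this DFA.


All strings of length 3: 8 total
Accepted: 4

"aaa", "aba", "baa", "bbb"


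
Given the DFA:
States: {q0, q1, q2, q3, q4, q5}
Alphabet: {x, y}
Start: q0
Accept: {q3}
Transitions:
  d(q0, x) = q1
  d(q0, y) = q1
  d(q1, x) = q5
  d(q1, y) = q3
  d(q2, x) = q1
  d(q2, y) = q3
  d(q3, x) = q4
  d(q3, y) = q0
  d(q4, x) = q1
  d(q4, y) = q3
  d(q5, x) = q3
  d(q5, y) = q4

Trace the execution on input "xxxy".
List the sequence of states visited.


Input: xxxy
d(q0, x) = q1
d(q1, x) = q5
d(q5, x) = q3
d(q3, y) = q0


q0 -> q1 -> q5 -> q3 -> q0


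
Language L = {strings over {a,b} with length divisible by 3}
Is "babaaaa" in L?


length = 7; 7 mod 3 = 1

No, "babaaaa" is not in L


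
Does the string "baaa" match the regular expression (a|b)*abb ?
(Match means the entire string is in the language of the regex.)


|string| = 4; first = 'b'; last = 'a'

No, "baaa" does not match (a|b)*abb


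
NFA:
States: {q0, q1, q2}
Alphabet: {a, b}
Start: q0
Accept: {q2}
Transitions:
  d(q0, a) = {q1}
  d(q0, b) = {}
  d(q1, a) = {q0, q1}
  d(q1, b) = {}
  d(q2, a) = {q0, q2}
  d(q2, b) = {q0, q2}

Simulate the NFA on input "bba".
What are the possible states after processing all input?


Start: {q0}
  --b--> {}
  --b--> {}
  --a--> {}

{} (empty set, no valid transitions)


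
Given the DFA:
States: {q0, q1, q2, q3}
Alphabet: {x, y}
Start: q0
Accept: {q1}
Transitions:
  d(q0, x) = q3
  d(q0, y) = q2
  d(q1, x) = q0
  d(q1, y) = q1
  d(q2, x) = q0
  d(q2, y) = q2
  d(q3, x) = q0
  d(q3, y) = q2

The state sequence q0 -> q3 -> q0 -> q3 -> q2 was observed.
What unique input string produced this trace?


Trace back each transition to find the symbol:
  q0 --[x]--> q3
  q3 --[x]--> q0
  q0 --[x]--> q3
  q3 --[y]--> q2

"xxxy"


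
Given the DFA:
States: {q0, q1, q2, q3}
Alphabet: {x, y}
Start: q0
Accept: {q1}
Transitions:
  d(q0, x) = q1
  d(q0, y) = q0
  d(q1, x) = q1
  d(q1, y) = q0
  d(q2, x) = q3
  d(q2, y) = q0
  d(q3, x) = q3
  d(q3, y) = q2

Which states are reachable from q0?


BFS from q0:
  layer 0: {q0}
  layer 1: {q1}

{q0, q1}


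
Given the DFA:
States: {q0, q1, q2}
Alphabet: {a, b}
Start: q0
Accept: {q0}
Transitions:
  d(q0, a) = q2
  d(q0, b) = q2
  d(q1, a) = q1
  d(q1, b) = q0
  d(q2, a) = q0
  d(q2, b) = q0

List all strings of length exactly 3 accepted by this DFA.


All strings of length 3: 8 total
Accepted: 0

None


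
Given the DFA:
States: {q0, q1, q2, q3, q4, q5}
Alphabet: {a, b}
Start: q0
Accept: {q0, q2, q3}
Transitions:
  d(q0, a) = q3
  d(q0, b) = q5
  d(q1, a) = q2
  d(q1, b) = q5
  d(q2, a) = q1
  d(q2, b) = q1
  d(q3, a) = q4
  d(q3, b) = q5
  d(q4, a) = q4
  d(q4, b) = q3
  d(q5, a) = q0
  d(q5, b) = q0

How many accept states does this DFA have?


Accept states listed: {q0, q2, q3}
Counting: q0(1) q2(2) q3(3)

3


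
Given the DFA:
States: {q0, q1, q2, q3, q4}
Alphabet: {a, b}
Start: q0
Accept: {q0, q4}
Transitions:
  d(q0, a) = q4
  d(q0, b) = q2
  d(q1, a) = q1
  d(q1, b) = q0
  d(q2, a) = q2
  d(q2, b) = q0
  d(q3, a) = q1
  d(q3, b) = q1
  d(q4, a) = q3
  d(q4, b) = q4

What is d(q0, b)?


Looking up transition d(q0, b)

q2


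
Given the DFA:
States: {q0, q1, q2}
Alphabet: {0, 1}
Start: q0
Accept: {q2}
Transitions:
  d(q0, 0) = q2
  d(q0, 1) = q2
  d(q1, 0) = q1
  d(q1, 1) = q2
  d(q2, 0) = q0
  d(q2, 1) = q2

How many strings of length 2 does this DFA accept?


Enumerating all length-2 strings:
  "00" -> q0 [reject]
  "01" -> q2 [accept]
  "10" -> q0 [reject]
  "11" -> q2 [accept]

2 out of 4


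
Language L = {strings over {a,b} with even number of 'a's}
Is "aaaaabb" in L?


count('a') = 5; 5 mod 2 = 1

No, "aaaaabb" is not in L


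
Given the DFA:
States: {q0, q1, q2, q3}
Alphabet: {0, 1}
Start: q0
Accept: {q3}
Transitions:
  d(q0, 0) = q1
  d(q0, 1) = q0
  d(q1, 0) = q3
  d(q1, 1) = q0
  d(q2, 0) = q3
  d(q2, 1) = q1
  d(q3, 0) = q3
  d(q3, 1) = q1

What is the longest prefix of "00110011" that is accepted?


Run the DFA, marking each prefix where the state is accepting:
  "" -> q0 [reject]
  "0" -> q1 [reject]
  "00" -> q3 [accept]
  "001" -> q1 [reject]
  "0011" -> q0 [reject]
  "00110" -> q1 [reject]
  "001100" -> q3 [accept]
  "0011001" -> q1 [reject]
  "00110011" -> q0 [reject]

"001100"


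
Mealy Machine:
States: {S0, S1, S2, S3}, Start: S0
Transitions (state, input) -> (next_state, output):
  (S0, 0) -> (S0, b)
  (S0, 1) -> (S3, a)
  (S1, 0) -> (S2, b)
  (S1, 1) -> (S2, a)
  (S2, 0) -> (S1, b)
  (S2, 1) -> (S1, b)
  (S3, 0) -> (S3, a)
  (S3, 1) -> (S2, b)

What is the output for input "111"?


Step-by-step:
  (S0, 1) -> (S3, a)
  (S3, 1) -> (S2, b)
  (S2, 1) -> (S1, b)

"abb"


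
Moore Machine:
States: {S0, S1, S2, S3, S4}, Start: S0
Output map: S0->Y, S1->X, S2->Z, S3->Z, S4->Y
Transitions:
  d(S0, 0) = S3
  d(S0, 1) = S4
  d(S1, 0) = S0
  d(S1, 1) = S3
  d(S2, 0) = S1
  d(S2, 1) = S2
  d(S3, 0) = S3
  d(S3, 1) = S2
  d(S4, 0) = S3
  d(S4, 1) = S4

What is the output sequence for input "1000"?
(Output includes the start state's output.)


Start: S0 (output Y)
  --1--> S4 (output Y)
  --0--> S3 (output Z)
  --0--> S3 (output Z)
  --0--> S3 (output Z)

"YYZZZ"


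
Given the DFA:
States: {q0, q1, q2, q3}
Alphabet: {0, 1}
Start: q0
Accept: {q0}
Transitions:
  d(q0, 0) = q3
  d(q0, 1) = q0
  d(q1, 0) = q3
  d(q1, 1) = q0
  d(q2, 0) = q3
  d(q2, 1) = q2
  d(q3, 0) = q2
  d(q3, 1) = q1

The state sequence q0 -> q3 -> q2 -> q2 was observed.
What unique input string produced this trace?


Trace back each transition to find the symbol:
  q0 --[0]--> q3
  q3 --[0]--> q2
  q2 --[1]--> q2

"001"


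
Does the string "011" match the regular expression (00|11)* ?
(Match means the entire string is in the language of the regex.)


|string| = 3; first = '0'; last = '1'

No, "011" does not match (00|11)*


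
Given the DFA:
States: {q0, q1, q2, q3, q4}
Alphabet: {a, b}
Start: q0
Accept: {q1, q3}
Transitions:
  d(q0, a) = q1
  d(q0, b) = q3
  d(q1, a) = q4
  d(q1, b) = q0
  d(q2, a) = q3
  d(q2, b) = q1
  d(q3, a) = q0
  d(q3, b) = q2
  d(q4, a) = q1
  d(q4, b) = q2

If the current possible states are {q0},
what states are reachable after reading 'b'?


Apply transition on 'b' from each current state:
  d(q0, b) = q3

{q3}


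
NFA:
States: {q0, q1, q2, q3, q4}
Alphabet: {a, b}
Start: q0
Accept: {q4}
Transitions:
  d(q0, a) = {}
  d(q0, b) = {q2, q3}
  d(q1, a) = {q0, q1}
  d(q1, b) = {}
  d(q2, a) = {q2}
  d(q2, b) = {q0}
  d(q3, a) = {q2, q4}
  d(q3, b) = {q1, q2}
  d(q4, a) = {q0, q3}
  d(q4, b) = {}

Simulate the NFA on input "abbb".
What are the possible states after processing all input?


Start: {q0}
  --a--> {}
  --b--> {}
  --b--> {}
  --b--> {}

{} (empty set, no valid transitions)


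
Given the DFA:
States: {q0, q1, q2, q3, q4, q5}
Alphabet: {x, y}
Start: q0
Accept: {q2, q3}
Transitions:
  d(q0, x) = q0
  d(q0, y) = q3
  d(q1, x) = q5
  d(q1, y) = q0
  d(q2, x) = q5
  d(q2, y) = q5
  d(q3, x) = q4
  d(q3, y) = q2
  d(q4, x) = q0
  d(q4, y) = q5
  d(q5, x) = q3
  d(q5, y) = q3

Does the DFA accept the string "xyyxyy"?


Trace: q0 -> q0 -> q3 -> q2 -> q5 -> q3 -> q2
Final state: q2
Accept states: {q2, q3}

Yes, accepted (final state q2 is an accept state)


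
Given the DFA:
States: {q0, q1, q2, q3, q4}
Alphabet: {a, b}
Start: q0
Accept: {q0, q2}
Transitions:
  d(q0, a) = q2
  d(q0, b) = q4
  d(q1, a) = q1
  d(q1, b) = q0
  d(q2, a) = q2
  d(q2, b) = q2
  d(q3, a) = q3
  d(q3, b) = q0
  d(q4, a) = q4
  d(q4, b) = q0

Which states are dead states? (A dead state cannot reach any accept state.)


Forward reachability from each state:
  q0 -> reaches accept state q0 (live)
  q1 -> reaches accept state q0 (live)
  q2 -> reaches accept state q2 (live)
  q3 -> reaches accept state q0 (live)
  q4 -> reaches accept state q0 (live)

None (all states can reach an accept state)


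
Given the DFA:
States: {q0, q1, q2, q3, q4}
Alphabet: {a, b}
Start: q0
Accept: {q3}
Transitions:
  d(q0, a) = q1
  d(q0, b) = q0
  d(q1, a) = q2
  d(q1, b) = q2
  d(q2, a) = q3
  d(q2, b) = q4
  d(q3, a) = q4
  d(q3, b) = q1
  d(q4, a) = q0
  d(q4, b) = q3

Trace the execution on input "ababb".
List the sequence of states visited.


Input: ababb
d(q0, a) = q1
d(q1, b) = q2
d(q2, a) = q3
d(q3, b) = q1
d(q1, b) = q2


q0 -> q1 -> q2 -> q3 -> q1 -> q2


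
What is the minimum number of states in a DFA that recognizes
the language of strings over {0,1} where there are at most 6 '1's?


States: count = 0, 1, ..., 6 (all accepting; 7 states), plus a dead state for count > 6.
Total: 7 + 1 = 8.

8


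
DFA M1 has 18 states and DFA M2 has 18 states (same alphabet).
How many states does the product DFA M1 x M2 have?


Product construction pairs every M1 state with every M2 state.
18 * 18 = 324

324


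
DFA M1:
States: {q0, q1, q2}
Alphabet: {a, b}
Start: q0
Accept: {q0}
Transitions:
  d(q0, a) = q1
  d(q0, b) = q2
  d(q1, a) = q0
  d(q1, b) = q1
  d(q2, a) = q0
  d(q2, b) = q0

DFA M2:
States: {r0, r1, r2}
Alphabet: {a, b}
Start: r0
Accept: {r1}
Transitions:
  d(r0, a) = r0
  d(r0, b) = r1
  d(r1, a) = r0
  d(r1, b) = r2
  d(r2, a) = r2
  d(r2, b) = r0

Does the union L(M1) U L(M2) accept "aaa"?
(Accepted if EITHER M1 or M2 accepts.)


M1: final=q1 accepted=False
M2: final=r0 accepted=False

No, union rejects (neither accepts)


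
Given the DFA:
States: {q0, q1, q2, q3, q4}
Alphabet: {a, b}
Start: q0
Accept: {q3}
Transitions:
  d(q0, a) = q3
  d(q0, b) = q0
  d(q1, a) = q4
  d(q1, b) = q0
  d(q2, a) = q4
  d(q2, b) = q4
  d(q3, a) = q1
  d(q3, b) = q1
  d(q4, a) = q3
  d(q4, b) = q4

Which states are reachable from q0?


BFS from q0:
  layer 0: {q0}
  layer 1: {q3}
  layer 2: {q1}
  layer 3: {q4}

{q0, q1, q3, q4}


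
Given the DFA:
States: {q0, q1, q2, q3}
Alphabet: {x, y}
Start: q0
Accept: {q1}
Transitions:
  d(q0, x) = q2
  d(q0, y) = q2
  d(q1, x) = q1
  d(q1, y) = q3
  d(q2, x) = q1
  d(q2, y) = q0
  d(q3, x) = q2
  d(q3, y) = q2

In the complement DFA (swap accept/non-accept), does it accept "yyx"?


Trace: q0 -> q2 -> q0 -> q2
Final: q2
Original accept: {q1}
Complement: q2 is not in original accept

Yes, complement accepts (original rejects)


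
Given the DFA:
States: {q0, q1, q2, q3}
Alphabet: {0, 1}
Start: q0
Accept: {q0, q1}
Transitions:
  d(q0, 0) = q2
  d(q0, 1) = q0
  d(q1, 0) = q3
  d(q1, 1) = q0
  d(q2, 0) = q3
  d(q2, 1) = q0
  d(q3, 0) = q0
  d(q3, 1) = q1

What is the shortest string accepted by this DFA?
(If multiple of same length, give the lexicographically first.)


BFS by string length (lex-first path to each state shown):
  len 0: q0<-""
Found accept state at length 0.

"" (empty string)


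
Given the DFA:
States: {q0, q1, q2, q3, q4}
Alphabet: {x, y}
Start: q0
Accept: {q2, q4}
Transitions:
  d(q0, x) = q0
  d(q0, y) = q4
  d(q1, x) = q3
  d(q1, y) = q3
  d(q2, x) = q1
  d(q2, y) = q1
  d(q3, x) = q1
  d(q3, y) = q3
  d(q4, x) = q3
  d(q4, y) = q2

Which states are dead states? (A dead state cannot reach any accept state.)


Forward reachability from each state:
  q0 -> reaches accept state q2 (live)
  q1 -> reaches {q1, q3}, no accept state (dead)
  q2 -> reaches accept state q2 (live)
  q3 -> reaches {q1, q3}, no accept state (dead)
  q4 -> reaches accept state q2 (live)

{q1, q3}


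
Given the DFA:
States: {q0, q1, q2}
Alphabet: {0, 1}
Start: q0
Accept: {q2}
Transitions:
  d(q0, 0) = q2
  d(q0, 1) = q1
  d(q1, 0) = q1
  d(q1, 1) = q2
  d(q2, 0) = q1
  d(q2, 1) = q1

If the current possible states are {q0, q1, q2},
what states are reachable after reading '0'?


Apply transition on '0' from each current state:
  d(q0, 0) = q2
  d(q1, 0) = q1
  d(q2, 0) = q1

{q1, q2}


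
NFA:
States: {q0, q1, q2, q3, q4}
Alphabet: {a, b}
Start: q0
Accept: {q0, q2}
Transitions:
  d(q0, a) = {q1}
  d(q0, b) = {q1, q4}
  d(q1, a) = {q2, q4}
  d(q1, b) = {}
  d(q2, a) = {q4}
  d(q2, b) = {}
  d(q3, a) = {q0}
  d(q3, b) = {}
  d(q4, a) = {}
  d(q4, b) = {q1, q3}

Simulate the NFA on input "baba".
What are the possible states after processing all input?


Start: {q0}
  --b--> {q1, q4}
  --a--> {q2, q4}
  --b--> {q1, q3}
  --a--> {q0, q2, q4}

{q0, q2, q4}


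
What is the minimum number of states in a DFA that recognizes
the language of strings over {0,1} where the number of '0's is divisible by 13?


States track (count of '0') mod 13.
Need 13 states: one per remainder 0..12; accept = remainder 0.

13


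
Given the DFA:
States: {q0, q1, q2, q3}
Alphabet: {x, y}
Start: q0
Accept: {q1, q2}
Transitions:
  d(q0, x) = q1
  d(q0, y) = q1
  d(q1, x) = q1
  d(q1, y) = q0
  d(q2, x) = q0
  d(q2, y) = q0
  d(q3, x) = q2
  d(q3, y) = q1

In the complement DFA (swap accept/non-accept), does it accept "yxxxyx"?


Trace: q0 -> q1 -> q1 -> q1 -> q1 -> q0 -> q1
Final: q1
Original accept: {q1, q2}
Complement: q1 is in original accept

No, complement rejects (original accepts)


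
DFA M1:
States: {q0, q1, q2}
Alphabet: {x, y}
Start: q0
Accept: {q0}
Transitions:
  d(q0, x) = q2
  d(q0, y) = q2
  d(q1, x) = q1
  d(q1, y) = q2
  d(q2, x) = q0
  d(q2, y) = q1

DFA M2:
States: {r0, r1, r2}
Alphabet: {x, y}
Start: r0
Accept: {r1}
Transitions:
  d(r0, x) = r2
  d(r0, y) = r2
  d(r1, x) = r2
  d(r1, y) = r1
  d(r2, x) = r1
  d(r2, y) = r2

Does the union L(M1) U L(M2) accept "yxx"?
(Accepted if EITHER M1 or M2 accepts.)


M1: final=q2 accepted=False
M2: final=r2 accepted=False

No, union rejects (neither accepts)


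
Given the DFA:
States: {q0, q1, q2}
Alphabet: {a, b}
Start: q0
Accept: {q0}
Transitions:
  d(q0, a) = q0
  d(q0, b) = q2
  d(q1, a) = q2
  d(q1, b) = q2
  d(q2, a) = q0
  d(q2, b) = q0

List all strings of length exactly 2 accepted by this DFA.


All strings of length 2: 4 total
Accepted: 3

"aa", "ba", "bb"


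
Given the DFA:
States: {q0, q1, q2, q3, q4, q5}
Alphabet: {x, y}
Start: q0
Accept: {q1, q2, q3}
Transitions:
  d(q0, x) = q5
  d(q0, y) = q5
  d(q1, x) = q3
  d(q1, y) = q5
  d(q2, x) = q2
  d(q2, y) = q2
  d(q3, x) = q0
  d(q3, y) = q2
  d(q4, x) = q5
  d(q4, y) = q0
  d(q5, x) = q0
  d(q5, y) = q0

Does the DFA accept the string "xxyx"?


Trace: q0 -> q5 -> q0 -> q5 -> q0
Final state: q0
Accept states: {q1, q2, q3}

No, rejected (final state q0 is not an accept state)


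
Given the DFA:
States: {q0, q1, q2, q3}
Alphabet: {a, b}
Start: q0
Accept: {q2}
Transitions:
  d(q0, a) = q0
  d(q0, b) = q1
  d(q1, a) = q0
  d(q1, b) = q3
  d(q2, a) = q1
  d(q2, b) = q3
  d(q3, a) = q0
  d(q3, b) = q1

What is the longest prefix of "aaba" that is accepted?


Run the DFA, marking each prefix where the state is accepting:
  "" -> q0 [reject]
  "a" -> q0 [reject]
  "aa" -> q0 [reject]
  "aab" -> q1 [reject]
  "aaba" -> q0 [reject]

No prefix is accepted


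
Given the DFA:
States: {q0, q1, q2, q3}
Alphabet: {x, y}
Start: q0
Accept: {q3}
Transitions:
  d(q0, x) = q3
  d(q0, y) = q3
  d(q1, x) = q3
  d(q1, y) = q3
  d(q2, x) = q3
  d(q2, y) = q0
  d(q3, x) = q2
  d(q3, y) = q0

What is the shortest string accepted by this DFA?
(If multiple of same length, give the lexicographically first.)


BFS by string length (lex-first path to each state shown):
  len 0: q0<-""
  len 1: q3<-"x"
Found accept state at length 1.

"x"


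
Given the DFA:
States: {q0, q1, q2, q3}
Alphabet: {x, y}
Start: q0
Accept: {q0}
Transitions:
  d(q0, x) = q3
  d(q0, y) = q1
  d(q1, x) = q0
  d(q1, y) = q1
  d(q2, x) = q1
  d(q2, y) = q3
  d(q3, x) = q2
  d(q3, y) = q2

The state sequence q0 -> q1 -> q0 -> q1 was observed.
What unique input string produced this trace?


Trace back each transition to find the symbol:
  q0 --[y]--> q1
  q1 --[x]--> q0
  q0 --[y]--> q1

"yxy"


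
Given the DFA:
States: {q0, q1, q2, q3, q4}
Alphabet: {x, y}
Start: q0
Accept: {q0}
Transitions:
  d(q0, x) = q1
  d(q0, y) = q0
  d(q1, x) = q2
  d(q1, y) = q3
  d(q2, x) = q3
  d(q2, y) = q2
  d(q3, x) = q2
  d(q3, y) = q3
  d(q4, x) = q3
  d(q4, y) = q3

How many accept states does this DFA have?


Accept states listed: {q0}
Counting: q0(1)

1


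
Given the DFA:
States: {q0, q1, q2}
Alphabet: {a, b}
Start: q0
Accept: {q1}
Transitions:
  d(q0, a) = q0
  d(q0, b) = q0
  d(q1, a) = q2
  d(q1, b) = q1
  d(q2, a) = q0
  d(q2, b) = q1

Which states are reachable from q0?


BFS from q0:
  layer 0: {q0}

{q0}


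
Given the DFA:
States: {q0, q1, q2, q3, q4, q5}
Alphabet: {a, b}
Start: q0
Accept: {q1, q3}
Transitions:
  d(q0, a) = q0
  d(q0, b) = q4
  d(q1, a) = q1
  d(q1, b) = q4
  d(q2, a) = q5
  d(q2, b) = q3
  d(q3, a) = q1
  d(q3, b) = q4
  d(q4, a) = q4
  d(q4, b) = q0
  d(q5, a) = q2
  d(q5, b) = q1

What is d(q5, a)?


Looking up transition d(q5, a)

q2


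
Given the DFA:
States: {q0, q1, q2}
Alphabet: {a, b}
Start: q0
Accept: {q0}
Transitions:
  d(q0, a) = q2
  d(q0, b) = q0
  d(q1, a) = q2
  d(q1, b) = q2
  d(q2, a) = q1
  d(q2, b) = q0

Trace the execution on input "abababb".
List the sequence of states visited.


Input: abababb
d(q0, a) = q2
d(q2, b) = q0
d(q0, a) = q2
d(q2, b) = q0
d(q0, a) = q2
d(q2, b) = q0
d(q0, b) = q0


q0 -> q2 -> q0 -> q2 -> q0 -> q2 -> q0 -> q0


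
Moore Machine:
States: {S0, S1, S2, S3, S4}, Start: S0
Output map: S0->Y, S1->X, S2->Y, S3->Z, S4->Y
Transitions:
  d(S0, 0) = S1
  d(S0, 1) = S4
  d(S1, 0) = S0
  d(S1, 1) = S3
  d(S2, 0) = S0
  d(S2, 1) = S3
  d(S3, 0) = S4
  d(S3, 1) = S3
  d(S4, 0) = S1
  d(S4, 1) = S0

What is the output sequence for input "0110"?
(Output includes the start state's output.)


Start: S0 (output Y)
  --0--> S1 (output X)
  --1--> S3 (output Z)
  --1--> S3 (output Z)
  --0--> S4 (output Y)

"YXZZY"


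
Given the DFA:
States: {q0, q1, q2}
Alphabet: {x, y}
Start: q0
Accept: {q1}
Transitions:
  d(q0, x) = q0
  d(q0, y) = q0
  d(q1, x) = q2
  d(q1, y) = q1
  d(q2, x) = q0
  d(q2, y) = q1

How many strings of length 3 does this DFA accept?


Enumerating all length-3 strings:
  "xxx" -> q0 [reject]
  "xxy" -> q0 [reject]
  "xyx" -> q0 [reject]
  "xyy" -> q0 [reject]
  "yxx" -> q0 [reject]
  "yxy" -> q0 [reject]
  "yyx" -> q0 [reject]
  "yyy" -> q0 [reject]

0 out of 8


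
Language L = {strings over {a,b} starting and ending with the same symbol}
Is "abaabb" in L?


first = 'a', last = 'b'

No, "abaabb" is not in L


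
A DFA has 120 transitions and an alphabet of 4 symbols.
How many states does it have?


Each state has exactly one transition per symbol.
states = transitions / |alphabet| = 120 / 4 = 30

30


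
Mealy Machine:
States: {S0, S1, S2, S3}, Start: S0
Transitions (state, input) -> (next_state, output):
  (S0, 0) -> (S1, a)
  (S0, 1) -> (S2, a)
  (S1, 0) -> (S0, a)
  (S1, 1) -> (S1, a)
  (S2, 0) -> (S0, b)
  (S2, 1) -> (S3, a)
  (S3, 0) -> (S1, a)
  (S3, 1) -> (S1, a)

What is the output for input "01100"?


Step-by-step:
  (S0, 0) -> (S1, a)
  (S1, 1) -> (S1, a)
  (S1, 1) -> (S1, a)
  (S1, 0) -> (S0, a)
  (S0, 0) -> (S1, a)

"aaaaa"


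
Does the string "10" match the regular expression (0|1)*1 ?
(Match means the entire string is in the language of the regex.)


|string| = 2; first = '1'; last = '0'

No, "10" does not match (0|1)*1


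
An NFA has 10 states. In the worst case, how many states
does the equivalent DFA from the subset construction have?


Subset construction: one DFA state per subset of NFA states.
2^10 = 1024

1024


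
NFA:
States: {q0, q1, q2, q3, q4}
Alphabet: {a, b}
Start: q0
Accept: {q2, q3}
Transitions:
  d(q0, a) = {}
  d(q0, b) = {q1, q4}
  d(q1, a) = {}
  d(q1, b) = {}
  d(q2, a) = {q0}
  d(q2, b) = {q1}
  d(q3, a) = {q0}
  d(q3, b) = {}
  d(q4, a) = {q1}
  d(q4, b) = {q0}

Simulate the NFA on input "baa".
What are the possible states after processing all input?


Start: {q0}
  --b--> {q1, q4}
  --a--> {q1}
  --a--> {}

{} (empty set, no valid transitions)


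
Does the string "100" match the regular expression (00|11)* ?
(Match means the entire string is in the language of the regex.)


|string| = 3; first = '1'; last = '0'

No, "100" does not match (00|11)*


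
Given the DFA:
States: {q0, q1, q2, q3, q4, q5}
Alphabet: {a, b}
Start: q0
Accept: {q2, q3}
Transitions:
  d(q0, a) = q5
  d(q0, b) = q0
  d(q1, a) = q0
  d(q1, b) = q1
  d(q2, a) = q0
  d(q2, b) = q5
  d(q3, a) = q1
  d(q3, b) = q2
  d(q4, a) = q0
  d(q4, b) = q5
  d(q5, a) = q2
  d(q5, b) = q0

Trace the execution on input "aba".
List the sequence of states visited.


Input: aba
d(q0, a) = q5
d(q5, b) = q0
d(q0, a) = q5


q0 -> q5 -> q0 -> q5


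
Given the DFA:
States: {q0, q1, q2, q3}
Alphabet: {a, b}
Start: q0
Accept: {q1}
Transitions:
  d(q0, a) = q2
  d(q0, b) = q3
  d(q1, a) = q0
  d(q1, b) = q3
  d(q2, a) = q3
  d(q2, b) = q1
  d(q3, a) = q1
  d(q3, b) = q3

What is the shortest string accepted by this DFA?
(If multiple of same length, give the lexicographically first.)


BFS by string length (lex-first path to each state shown):
  len 0: q0<-""
  len 1: q2<-"a", q3<-"b"
  len 2: q1<-"ab", q3<-"aa"
Found accept state at length 2.

"ab"


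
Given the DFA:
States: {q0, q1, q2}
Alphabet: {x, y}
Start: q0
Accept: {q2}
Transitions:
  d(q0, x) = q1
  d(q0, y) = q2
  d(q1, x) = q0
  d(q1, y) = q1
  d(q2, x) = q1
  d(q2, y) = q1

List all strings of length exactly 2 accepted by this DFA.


All strings of length 2: 4 total
Accepted: 0

None


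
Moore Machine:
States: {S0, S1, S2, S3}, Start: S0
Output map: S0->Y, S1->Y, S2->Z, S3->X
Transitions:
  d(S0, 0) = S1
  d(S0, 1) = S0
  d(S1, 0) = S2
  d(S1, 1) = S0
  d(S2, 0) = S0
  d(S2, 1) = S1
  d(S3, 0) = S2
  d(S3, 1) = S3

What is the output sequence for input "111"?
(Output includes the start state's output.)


Start: S0 (output Y)
  --1--> S0 (output Y)
  --1--> S0 (output Y)
  --1--> S0 (output Y)

"YYYY"


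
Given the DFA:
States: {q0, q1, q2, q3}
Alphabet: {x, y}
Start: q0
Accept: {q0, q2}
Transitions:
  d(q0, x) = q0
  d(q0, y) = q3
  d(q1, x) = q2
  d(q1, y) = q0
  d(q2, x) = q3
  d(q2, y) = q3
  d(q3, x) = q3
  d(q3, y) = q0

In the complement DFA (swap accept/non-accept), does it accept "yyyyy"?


Trace: q0 -> q3 -> q0 -> q3 -> q0 -> q3
Final: q3
Original accept: {q0, q2}
Complement: q3 is not in original accept

Yes, complement accepts (original rejects)


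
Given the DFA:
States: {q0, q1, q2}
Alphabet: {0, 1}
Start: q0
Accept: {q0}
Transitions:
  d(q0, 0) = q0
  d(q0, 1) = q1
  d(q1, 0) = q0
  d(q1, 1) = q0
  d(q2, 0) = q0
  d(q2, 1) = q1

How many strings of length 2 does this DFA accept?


Enumerating all length-2 strings:
  "00" -> q0 [accept]
  "01" -> q1 [reject]
  "10" -> q0 [accept]
  "11" -> q0 [accept]

3 out of 4


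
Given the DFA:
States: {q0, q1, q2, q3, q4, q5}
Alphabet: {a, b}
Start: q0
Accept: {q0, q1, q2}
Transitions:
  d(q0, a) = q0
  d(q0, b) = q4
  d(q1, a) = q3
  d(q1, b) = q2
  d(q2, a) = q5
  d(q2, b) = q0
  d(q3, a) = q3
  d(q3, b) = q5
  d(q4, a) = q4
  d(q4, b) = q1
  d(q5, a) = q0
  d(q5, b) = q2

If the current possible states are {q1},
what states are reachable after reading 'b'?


Apply transition on 'b' from each current state:
  d(q1, b) = q2

{q2}


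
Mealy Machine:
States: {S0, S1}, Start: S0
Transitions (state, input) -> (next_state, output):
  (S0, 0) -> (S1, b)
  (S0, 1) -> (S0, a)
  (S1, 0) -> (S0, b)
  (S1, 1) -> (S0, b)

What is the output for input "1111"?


Step-by-step:
  (S0, 1) -> (S0, a)
  (S0, 1) -> (S0, a)
  (S0, 1) -> (S0, a)
  (S0, 1) -> (S0, a)

"aaaa"


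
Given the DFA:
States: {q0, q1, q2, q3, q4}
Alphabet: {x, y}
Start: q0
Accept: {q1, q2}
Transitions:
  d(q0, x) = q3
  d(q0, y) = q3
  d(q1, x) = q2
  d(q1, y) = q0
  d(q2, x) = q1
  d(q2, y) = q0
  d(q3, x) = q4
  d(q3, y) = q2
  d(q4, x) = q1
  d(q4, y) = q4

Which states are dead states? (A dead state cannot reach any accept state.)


Forward reachability from each state:
  q0 -> reaches accept state q1 (live)
  q1 -> reaches accept state q1 (live)
  q2 -> reaches accept state q1 (live)
  q3 -> reaches accept state q1 (live)
  q4 -> reaches accept state q1 (live)

None (all states can reach an accept state)


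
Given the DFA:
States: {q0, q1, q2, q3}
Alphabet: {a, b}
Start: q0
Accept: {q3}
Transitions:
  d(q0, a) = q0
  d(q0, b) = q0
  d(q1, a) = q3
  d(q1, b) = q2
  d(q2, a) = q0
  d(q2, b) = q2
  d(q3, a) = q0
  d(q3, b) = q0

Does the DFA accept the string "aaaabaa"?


Trace: q0 -> q0 -> q0 -> q0 -> q0 -> q0 -> q0 -> q0
Final state: q0
Accept states: {q3}

No, rejected (final state q0 is not an accept state)


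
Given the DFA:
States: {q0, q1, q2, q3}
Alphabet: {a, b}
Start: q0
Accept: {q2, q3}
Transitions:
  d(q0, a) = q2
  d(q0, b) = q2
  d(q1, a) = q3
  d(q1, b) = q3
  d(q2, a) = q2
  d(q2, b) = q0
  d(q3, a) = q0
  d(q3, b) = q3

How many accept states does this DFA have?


Accept states listed: {q2, q3}
Counting: q2(1) q3(2)

2


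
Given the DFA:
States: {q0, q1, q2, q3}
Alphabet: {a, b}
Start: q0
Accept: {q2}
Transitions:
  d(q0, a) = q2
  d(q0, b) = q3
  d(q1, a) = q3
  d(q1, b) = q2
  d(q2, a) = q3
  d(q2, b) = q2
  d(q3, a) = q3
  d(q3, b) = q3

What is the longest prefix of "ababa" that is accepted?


Run the DFA, marking each prefix where the state is accepting:
  "" -> q0 [reject]
  "a" -> q2 [accept]
  "ab" -> q2 [accept]
  "aba" -> q3 [reject]
  "abab" -> q3 [reject]
  "ababa" -> q3 [reject]

"ab"


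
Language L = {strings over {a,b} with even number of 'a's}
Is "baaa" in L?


count('a') = 3; 3 mod 2 = 1

No, "baaa" is not in L


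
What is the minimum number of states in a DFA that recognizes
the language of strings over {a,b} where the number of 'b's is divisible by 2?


States track (count of 'b') mod 2.
Need 2 states: one per remainder 0..1; accept = remainder 0.

2


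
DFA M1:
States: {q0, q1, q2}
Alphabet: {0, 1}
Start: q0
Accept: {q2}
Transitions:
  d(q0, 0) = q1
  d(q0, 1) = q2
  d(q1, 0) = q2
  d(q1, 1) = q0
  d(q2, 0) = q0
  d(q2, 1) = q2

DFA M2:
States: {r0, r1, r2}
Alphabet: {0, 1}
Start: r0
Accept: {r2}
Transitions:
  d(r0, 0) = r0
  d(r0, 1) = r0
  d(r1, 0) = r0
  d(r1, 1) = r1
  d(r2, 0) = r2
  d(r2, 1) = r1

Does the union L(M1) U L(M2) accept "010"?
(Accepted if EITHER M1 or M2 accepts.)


M1: final=q1 accepted=False
M2: final=r0 accepted=False

No, union rejects (neither accepts)


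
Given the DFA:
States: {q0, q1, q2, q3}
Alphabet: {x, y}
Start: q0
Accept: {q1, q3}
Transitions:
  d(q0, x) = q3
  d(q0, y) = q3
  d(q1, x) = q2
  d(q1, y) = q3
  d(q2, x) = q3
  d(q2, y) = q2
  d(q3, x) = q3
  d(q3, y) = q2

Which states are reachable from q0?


BFS from q0:
  layer 0: {q0}
  layer 1: {q3}
  layer 2: {q2}

{q0, q2, q3}


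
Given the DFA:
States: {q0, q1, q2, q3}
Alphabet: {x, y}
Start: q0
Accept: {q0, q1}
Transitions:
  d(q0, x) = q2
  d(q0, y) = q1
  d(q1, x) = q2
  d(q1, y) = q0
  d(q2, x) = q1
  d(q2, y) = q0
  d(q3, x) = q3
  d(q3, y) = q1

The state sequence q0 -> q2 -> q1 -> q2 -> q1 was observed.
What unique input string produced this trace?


Trace back each transition to find the symbol:
  q0 --[x]--> q2
  q2 --[x]--> q1
  q1 --[x]--> q2
  q2 --[x]--> q1

"xxxx"


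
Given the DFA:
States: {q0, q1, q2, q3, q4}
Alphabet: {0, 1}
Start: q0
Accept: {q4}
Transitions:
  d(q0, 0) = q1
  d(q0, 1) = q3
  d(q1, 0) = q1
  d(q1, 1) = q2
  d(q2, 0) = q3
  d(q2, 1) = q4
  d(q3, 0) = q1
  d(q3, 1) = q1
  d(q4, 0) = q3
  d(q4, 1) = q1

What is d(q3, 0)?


Looking up transition d(q3, 0)

q1


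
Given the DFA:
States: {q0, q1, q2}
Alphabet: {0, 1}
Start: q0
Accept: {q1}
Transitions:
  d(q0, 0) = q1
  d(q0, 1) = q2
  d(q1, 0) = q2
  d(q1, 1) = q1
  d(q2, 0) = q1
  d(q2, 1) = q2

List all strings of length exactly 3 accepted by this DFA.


All strings of length 3: 8 total
Accepted: 4

"000", "011", "101", "110"


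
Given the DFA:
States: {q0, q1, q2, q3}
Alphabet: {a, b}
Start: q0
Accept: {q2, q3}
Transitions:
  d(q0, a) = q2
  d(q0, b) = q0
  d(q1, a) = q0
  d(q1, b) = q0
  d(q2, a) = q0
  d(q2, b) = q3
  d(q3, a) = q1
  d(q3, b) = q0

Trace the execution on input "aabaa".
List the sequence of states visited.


Input: aabaa
d(q0, a) = q2
d(q2, a) = q0
d(q0, b) = q0
d(q0, a) = q2
d(q2, a) = q0


q0 -> q2 -> q0 -> q0 -> q2 -> q0


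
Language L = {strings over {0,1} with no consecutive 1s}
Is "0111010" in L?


'11' occurs at index 1

No, "0111010" is not in L


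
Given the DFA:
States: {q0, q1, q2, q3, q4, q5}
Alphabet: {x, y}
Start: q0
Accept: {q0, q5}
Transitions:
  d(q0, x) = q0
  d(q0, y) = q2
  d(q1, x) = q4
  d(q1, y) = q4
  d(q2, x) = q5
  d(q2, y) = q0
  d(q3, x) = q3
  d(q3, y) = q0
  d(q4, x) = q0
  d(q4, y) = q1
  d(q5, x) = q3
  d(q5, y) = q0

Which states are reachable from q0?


BFS from q0:
  layer 0: {q0}
  layer 1: {q2}
  layer 2: {q5}
  layer 3: {q3}

{q0, q2, q3, q5}


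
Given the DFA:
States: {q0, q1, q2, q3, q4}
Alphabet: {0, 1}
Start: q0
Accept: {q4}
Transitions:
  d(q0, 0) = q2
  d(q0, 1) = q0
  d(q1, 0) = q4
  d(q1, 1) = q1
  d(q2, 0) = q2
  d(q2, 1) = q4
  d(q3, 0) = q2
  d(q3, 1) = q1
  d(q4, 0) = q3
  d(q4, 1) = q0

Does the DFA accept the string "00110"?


Trace: q0 -> q2 -> q2 -> q4 -> q0 -> q2
Final state: q2
Accept states: {q4}

No, rejected (final state q2 is not an accept state)
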